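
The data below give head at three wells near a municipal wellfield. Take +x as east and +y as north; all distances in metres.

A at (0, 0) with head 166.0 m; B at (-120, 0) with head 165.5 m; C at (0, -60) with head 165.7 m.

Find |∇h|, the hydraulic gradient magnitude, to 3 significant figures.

0.00651

∂h/∂x = (165.5 − 166.0) / (-120 − 0) = +0.004167
∂h/∂y = (165.7 − 166.0) / (-60 − 0) = +0.005000
|∇h| = √(0.004167² + 0.005000²) = 0.006509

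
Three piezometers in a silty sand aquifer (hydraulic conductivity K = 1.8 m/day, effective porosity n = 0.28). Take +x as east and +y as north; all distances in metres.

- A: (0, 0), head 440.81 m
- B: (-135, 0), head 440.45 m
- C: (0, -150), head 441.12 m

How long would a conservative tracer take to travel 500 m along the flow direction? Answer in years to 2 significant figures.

∂h/∂x = (440.45 − 440.81) / (-135 − 0) = +0.002667
∂h/∂y = (441.12 − 440.81) / (-150 − 0) = -0.002067
|∇h| = √(0.002667² + -0.002067²) = 0.003374
Seepage velocity v = K·i/n = 1.8 × 0.003374 / 0.28 = 0.02169 m/day.
t = 500 / 0.02169 = 2.305e+04 days = 63.1 years.

63 years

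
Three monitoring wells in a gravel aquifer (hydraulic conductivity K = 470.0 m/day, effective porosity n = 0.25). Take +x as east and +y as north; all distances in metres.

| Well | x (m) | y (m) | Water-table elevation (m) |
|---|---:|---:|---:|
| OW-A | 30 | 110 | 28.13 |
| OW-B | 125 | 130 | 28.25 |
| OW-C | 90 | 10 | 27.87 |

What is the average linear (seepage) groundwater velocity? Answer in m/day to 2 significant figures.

5.7 m/day

Three-point gradient (reference OW-A): Δ to OW-B = (95, 20, +0.12), Δ to OW-C = (60, -100, -0.26).
∂h/∂x = +0.0006355, ∂h/∂y = +0.002981 (det = -10700).
|∇h| = √(0.0006355² + 0.002981²) = 0.003048
Seepage velocity v = K·i/n = 470.0 × 0.003048 / 0.25 = 5.73 m/day.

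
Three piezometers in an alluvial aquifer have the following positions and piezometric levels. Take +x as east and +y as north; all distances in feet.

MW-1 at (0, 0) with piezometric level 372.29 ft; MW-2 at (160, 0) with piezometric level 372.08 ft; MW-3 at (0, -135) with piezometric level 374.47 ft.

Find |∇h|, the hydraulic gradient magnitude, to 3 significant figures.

0.0162

∂h/∂x = (372.08 − 372.29) / (160 − 0) = -0.001313
∂h/∂y = (374.47 − 372.29) / (-135 − 0) = -0.01615
|∇h| = √(-0.001313² + -0.01615²) = 0.0162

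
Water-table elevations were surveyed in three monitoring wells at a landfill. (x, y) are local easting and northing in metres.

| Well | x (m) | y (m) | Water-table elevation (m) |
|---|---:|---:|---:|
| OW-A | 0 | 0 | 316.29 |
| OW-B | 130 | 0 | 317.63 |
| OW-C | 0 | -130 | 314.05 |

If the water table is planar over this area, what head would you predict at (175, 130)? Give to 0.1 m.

320.3 m

∂h/∂x = (317.63 − 316.29) / (130 − 0) = +0.01031
∂h/∂y = (314.05 − 316.29) / (-130 − 0) = +0.01723
h(175, 130) = 316.29 + (+0.01031)·(175) + (+0.01723)·(130) = 316.29 +1.804 +2.240 = 320.334 m.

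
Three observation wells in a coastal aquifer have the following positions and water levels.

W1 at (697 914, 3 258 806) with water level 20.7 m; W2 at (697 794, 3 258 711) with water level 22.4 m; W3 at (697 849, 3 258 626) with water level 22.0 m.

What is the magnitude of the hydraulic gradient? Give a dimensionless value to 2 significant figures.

With h = a·x + b·y + c and W1 as origin, the differences give:
  (-120)·a + (-95)·b = +1.7
  (-65)·a + (-180)·b = +1.3
Eliminate b (×(-180) and ×(-95), subtract): 15425·a = -182.50 → a = ∂h/∂x = -0.01183
Back-substitute: b = ∂h/∂y = -0.002950.
|∇h| = √(-0.01183² + -0.002950²) = 0.01219

0.012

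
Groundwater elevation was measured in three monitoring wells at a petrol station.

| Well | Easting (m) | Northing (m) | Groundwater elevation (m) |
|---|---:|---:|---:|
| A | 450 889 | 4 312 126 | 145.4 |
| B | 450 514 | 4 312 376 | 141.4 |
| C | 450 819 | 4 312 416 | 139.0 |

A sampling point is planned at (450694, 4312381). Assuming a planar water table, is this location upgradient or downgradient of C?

Taking A as reference: B−A = (-375, 250, -4.0); C−A = (-70, 290, -6.4).
Determinant of the coordinate differences = (-375)·290 − (-70)·250 = -91250.
∂h/∂x = [(-4.0)·290 − (-6.4)·250] / -91250 = -0.004822
∂h/∂y = [(-375)·(-6.4) − (-70)·(-4.0)] / -91250 = -0.02323
Head at (450694, 4312381) = 145.4 + (-0.004822)·(-195) + (-0.02323)·(255) = 140.42 m.
That is higher than the 139.0 m at C, so the point is upgradient.

upgradient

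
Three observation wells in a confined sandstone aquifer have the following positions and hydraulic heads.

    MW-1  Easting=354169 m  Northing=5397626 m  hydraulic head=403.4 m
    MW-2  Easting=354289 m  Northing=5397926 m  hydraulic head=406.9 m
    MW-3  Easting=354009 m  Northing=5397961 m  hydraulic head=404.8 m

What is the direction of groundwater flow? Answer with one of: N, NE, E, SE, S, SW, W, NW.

With h = a·x + b·y + c and MW-1 as origin, the differences give:
  120·a + 300·b = +3.5
  (-160)·a + 335·b = +1.4
Eliminate b (×335 and ×300, subtract): 88200·a = 752.50 → a = ∂h/∂x = +0.008532
Back-substitute: b = ∂h/∂y = +0.008254.
Flow = −∇h = (-0.008532 east, -0.008254 north), which points southwest.

SW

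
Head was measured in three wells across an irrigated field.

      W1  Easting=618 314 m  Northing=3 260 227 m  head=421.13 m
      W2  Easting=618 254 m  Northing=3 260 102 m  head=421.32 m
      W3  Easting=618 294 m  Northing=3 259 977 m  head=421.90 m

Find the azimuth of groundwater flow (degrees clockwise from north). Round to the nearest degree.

311°

Differences from W1: to W2 (Δx, Δy, Δh) = (-60, -125, +0.19); to W3 = (-20, -250, +0.77).
Solve a·Δx + b·Δy = Δh: det = (-60)·(-250) − (-20)·(-125) = 12500.
∂h/∂x = [(+0.19)·(-250) − (+0.77)·(-125)] / 12500 = +0.003900
∂h/∂y = [(-60)·(+0.77) − (-20)·(+0.19)] / 12500 = -0.003392
Flow direction (−∇h) has components (-0.003900 E, +0.003392 N).
Azimuth = atan2(E, N) = atan2(-0.003900, +0.003392) = 311.0° ≈ 311°.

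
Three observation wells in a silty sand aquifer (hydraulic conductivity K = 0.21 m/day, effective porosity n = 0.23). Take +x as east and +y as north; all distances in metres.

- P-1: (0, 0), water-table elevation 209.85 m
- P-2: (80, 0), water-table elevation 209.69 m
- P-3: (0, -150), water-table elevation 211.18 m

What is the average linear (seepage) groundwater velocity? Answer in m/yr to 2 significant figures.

∂h/∂x = (209.69 − 209.85) / (80 − 0) = -0.002000
∂h/∂y = (211.18 − 209.85) / (-150 − 0) = -0.008867
|∇h| = √(-0.002000² + -0.008867²) = 0.00909
Seepage velocity v = K·i/n = 0.21 × 0.00909 / 0.23 = 0.0083 m/day = 3.032 m/yr.

3.0 m/yr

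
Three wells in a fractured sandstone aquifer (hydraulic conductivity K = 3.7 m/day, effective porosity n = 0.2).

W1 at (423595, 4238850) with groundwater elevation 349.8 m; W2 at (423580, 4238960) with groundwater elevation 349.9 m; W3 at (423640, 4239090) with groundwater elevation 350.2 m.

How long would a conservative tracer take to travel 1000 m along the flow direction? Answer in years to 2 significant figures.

56 years

With h = a·x + b·y + c and W1 as origin, the differences give:
  (-15)·a + 110·b = +0.1
  45·a + 240·b = +0.4
Eliminate b (×240 and ×110, subtract): -8550·a = -20.00 → a = ∂h/∂x = +0.002339
Back-substitute: b = ∂h/∂y = +0.001228.
|∇h| = √(0.002339² + 0.001228²) = 0.002642
Seepage velocity v = K·i/n = 3.7 × 0.002642 / 0.2 = 0.04888 m/day.
t = 1000 / 0.04888 = 2.046e+04 days = 56 years.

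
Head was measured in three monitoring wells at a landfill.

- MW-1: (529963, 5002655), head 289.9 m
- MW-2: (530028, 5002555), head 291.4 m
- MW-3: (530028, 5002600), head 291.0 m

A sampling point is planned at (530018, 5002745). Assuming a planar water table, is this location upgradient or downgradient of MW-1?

Three-point gradient (reference MW-1): Δ to MW-2 = (65, -100, +1.5), Δ to MW-3 = (65, -55, +1.1).
∂h/∂x = +0.009402, ∂h/∂y = -0.008889 (det = 2925).
Head at (530018, 5002745) = 289.9 + (+0.009402)·(55) + (-0.008889)·(90) = 289.62 m.
That is lower than the 289.9 m at MW-1, so the point is downgradient.

downgradient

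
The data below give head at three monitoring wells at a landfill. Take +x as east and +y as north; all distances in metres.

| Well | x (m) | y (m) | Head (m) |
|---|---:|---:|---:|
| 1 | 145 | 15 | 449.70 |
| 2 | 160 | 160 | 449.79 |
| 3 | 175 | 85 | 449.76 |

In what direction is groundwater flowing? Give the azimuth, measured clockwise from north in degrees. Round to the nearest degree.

233°

With h = a·x + b·y + c and 1 as origin, the differences give:
  15·a + 145·b = +0.09
  30·a + 70·b = +0.06
Eliminate b (×70 and ×145, subtract): -3300·a = -2.400 → a = ∂h/∂x = +0.0007273
Back-substitute: b = ∂h/∂y = +0.0005455.
Flow direction (−∇h) has components (-0.0007273 E, -0.0005455 N).
Azimuth = atan2(E, N) = atan2(-0.0007273, -0.0005455) = 233.1° ≈ 233°.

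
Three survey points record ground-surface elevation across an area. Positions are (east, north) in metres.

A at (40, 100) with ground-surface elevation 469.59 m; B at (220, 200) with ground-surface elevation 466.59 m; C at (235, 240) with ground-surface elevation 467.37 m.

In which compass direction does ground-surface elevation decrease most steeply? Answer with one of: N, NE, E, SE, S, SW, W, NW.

SE

Differences from A: to B (Δx, Δy, Δh) = (180, 100, -3.00); to C = (195, 140, -2.22).
Determinant of the coordinate differences = 180·140 − 195·100 = 5700.
∂z/∂x = [(-3.00)·140 − (-2.22)·100] / 5700 = -0.03474
∂z/∂y = [180·(-2.22) − 195·(-3.00)] / 5700 = +0.03253
Steepest decrease is along −∇f = (+0.03474 E, -0.03253 N) → southeast.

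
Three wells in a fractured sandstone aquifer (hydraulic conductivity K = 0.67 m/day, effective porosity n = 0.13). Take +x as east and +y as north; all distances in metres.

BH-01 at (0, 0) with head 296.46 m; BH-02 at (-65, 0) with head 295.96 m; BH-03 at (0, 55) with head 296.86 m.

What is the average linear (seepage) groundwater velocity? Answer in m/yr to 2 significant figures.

20 m/yr

∂h/∂x = (295.96 − 296.46) / (-65 − 0) = +0.007692
∂h/∂y = (296.86 − 296.46) / (55 − 0) = +0.007273
|∇h| = √(0.007692² + 0.007273²) = 0.01059
Seepage velocity v = K·i/n = 0.67 × 0.01059 / 0.13 = 0.05458 m/day = 19.94 m/yr.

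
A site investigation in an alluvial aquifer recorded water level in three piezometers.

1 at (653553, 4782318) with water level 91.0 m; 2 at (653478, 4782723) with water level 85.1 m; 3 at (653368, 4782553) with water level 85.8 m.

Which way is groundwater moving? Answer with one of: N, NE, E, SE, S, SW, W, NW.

NW

Three-point gradient (reference 1): Δ to 2 = (-75, 405, -5.9), Δ to 3 = (-185, 235, -5.2).
∂h/∂x = +0.01256, ∂h/∂y = -0.01224 (det = 57300).
Flow = −∇h = (-0.01256 east, +0.01224 north), which points northwest.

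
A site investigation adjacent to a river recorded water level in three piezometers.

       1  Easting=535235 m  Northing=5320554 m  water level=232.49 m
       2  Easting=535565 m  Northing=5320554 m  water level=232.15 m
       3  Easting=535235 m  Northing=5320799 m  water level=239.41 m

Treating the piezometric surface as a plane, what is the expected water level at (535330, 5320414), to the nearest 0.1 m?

228.4 m

∂h/∂x = (232.15 − 232.49) / (535565 − 535235) = -0.001030
∂h/∂y = (239.41 − 232.49) / (5320799 − 5320554) = +0.02824
h(535330, 5320414) = 232.49 + (-0.001030)·(95) + (+0.02824)·(-140) = 232.49 -0.098 -3.954 = 228.438 m.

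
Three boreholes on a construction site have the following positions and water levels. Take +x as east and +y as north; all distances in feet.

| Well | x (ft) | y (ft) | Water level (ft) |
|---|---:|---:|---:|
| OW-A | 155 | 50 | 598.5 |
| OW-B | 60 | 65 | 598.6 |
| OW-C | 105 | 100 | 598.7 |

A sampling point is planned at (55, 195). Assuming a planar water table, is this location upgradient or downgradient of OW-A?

Differences from OW-A: to OW-B (Δx, Δy, Δh) = (-95, 15, +0.1); to OW-C = (-50, 50, +0.2).
Solve a·Δx + b·Δy = Δh: det = (-95)·50 − (-50)·15 = -4000.
∂h/∂x = [(+0.1)·50 − (+0.2)·15] / -4000 = -0.0005000
∂h/∂y = [(-95)·(+0.2) − (-50)·(+0.1)] / -4000 = +0.003500
Head at (55, 195) = 598.5 + (-0.0005000)·(-100) + (+0.003500)·(145) = 599.06 ft.
That is higher than the 598.5 ft at OW-A, so the point is upgradient.

upgradient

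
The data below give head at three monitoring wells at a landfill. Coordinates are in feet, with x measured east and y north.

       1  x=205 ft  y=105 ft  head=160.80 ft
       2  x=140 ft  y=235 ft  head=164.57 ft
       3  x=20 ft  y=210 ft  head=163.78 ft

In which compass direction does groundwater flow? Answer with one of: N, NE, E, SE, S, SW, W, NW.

S

Taking 1 as reference: 2−1 = (-65, 130, +3.77); 3−1 = (-185, 105, +2.98).
Solve a·Δx + b·Δy = Δh: det = (-65)·105 − (-185)·130 = 17225.
∂h/∂x = [(+3.77)·105 − (+2.98)·130] / 17225 = +0.0004906
∂h/∂y = [(-65)·(+2.98) − (-185)·(+3.77)] / 17225 = +0.02925
Flow = −∇h = (-0.0004906 east, -0.02925 north), which points south.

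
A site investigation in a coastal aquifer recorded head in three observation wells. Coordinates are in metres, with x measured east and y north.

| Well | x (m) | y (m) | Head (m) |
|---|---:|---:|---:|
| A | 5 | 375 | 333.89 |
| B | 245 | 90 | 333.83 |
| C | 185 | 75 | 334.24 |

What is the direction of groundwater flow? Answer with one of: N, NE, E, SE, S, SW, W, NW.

NE

Three-point gradient (reference A): Δ to B = (240, -285, -0.06), Δ to C = (180, -300, +0.35).
∂h/∂x = -0.005688, ∂h/∂y = -0.004580 (det = -20700).
Flow = −∇h = (+0.005688 east, +0.004580 north), which points northeast.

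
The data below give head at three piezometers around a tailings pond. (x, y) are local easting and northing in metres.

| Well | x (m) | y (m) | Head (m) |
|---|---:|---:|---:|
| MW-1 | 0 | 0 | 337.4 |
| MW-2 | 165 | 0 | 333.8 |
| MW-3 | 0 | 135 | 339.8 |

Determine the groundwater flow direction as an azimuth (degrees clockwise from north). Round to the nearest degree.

129°

∂h/∂x = (333.8 − 337.4) / (165 − 0) = -0.02182
∂h/∂y = (339.8 − 337.4) / (135 − 0) = +0.01778
Flow direction (−∇h) has components (+0.02182 E, -0.01778 N).
Azimuth = atan2(E, N) = atan2(+0.02182, -0.01778) = 129.2° ≈ 129°.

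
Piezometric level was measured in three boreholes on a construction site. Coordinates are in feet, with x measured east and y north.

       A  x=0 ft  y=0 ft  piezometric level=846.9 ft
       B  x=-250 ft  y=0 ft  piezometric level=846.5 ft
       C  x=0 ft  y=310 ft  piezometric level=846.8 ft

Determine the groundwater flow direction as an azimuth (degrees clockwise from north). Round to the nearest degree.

281°

∂h/∂x = (846.5 − 846.9) / (-250 − 0) = +0.001600
∂h/∂y = (846.8 − 846.9) / (310 − 0) = -0.0003226
Flow direction (−∇h) has components (-0.001600 E, +0.0003226 N).
Azimuth = atan2(E, N) = atan2(-0.001600, +0.0003226) = 281.4° ≈ 281°.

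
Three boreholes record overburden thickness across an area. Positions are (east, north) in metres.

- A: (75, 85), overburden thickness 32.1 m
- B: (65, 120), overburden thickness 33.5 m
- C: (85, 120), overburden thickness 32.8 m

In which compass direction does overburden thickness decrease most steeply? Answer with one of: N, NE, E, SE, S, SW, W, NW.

Differences from A: to B (Δx, Δy, Δh) = (-10, 35, +1.4); to C = (10, 35, +0.7).
Determinant of the coordinate differences = (-10)·35 − 10·35 = -700.
∂d/∂x = [(+1.4)·35 − (+0.7)·35] / -700 = -0.03500
∂d/∂y = [(-10)·(+0.7) − 10·(+1.4)] / -700 = +0.03000
Steepest decrease is along −∇f = (+0.03500 E, -0.03000 N) → southeast.

SE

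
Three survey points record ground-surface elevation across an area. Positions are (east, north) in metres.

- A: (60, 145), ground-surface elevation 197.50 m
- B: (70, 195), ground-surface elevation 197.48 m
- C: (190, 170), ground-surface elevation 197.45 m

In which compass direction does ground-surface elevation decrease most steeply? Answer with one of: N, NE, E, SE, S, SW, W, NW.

Taking A as reference: B−A = (10, 50, -0.02); C−A = (130, 25, -0.05).
Determinant of the coordinate differences = 10·25 − 130·50 = -6250.
∂z/∂x = [(-0.02)·25 − (-0.05)·50] / -6250 = -0.0003200
∂z/∂y = [10·(-0.05) − 130·(-0.02)] / -6250 = -0.0003360
Steepest decrease is along −∇f = (+0.0003200 E, +0.0003360 N) → northeast.

NE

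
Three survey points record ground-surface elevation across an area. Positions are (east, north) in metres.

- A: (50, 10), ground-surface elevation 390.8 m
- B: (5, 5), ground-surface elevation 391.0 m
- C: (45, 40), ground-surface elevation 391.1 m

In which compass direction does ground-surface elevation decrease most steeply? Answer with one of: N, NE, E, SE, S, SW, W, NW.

Three-point gradient (reference A): Δ to B = (-45, -5, +0.2), Δ to C = (-5, 30, +0.3).
∂z/∂x = -0.005455, ∂z/∂y = +0.009091 (det = -1375).
Steepest decrease is along −∇f = (+0.005455 E, -0.009091 N) → southeast.

SE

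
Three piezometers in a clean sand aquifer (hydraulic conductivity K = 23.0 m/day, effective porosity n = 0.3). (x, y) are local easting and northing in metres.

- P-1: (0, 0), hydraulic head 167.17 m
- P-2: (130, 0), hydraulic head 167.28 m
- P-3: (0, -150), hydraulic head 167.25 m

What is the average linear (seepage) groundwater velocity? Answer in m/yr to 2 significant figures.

∂h/∂x = (167.28 − 167.17) / (130 − 0) = +0.0008462
∂h/∂y = (167.25 − 167.17) / (-150 − 0) = -0.0005333
|∇h| = √(0.0008462² + -0.0005333²) = 0.001
Seepage velocity v = K·i/n = 23.0 × 0.001 / 0.3 = 0.07667 m/day = 28 m/yr.

28 m/yr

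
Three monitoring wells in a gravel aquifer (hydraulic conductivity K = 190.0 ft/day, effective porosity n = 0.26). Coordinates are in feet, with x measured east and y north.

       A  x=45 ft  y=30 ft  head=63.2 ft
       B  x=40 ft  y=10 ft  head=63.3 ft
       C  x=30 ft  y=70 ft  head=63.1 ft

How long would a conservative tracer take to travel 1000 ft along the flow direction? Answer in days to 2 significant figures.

240 days

Taking A as reference: B−A = (-5, -20, +0.1); C−A = (-15, 40, -0.1).
Solve a·Δx + b·Δy = Δh: det = (-5)·40 − (-15)·(-20) = -500.
∂h/∂x = [(+0.1)·40 − (-0.1)·(-20)] / -500 = -0.004000
∂h/∂y = [(-5)·(-0.1) − (-15)·(+0.1)] / -500 = -0.004000
|∇h| = √(-0.004000² + -0.004000²) = 0.005657
Seepage velocity v = K·i/n = 190.0 × 0.005657 / 0.26 = 4.134 ft/day.
t = 1000 / 4.134 = 241.9 days.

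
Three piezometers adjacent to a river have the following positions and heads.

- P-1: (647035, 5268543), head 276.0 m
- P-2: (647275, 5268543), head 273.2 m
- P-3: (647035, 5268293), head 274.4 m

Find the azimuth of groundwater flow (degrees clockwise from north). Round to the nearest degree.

∂h/∂x = (273.2 − 276.0) / (647275 − 647035) = -0.01167
∂h/∂y = (274.4 − 276.0) / (5268293 − 5268543) = +0.006400
Flow direction (−∇h) has components (+0.01167 E, -0.006400 N).
Azimuth = atan2(E, N) = atan2(+0.01167, -0.006400) = 118.7° ≈ 119°.

119°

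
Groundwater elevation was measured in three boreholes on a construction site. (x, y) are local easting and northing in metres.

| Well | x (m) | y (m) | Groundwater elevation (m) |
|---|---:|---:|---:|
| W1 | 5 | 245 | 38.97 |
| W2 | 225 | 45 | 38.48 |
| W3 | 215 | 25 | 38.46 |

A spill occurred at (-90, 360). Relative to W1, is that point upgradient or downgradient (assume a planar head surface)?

Taking W1 as reference: W2−W1 = (220, -200, -0.49); W3−W1 = (210, -220, -0.51).
Determinant of the coordinate differences = 220·(-220) − 210·(-200) = -6400.
∂h/∂x = [(-0.49)·(-220) − (-0.51)·(-200)] / -6400 = -0.0009063
∂h/∂y = [220·(-0.51) − 210·(-0.49)] / -6400 = +0.001453
Head at (-90, 360) = 38.97 + (-0.0009063)·(-95) + (+0.001453)·(115) = 39.22 m.
That is higher than the 38.97 m at W1, so the point is upgradient.

upgradient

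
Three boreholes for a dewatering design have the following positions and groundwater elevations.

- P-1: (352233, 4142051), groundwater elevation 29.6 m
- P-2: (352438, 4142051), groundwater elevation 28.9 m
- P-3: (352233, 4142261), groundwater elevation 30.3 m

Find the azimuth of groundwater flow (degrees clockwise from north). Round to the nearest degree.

∂h/∂x = (28.9 − 29.6) / (352438 − 352233) = -0.003415
∂h/∂y = (30.3 − 29.6) / (4142261 − 4142051) = +0.003333
Flow direction (−∇h) has components (+0.003415 E, -0.003333 N).
Azimuth = atan2(E, N) = atan2(+0.003415, -0.003333) = 134.3° ≈ 134°.

134°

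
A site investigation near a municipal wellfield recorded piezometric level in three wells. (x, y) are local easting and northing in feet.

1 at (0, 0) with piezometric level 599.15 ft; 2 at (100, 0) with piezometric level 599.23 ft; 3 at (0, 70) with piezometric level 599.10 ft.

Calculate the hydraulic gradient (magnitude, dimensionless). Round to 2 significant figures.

∂h/∂x = (599.23 − 599.15) / (100 − 0) = +0.0008000
∂h/∂y = (599.10 − 599.15) / (70 − 0) = -0.0007143
|∇h| = √(0.0008000² + -0.0007143²) = 0.001072

0.0011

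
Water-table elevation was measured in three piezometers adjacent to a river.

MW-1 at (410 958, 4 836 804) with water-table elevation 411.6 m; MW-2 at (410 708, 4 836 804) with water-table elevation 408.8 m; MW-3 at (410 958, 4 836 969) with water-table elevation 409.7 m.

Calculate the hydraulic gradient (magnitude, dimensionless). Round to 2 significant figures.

∂h/∂x = (408.8 − 411.6) / (410708 − 410958) = +0.01120
∂h/∂y = (409.7 − 411.6) / (4836969 − 4836804) = -0.01152
|∇h| = √(0.01120² + -0.01152²) = 0.01607

0.016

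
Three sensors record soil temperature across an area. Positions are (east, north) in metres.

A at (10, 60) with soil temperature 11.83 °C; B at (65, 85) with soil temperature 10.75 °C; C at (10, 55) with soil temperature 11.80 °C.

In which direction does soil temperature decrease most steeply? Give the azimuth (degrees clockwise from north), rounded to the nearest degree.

105°

Differences from A: to B (Δx, Δy, Δh) = (55, 25, -1.08); to C = (0, -5, -0.03).
Solve a·Δx + b·Δy = ΔT: det = 55·(-5) − 0·25 = -275.
∂T/∂x = [(-1.08)·(-5) − (-0.03)·25] / -275 = -0.02236
∂T/∂y = [55·(-0.03) − 0·(-1.08)] / -275 = +0.006000
Steepest decrease is along −∇f: components (+0.02236 E, -0.006000 N).
Azimuth = atan2(+0.02236, -0.006000) = 105.0° ≈ 105°.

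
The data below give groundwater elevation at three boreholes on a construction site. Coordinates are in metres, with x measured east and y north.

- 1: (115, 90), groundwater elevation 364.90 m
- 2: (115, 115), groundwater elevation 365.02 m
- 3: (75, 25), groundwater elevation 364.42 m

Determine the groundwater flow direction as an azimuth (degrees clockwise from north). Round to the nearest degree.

With h = a·x + b·y + c and 1 as origin, the differences give:
  0·a + 25·b = +0.12
  (-40)·a + (-65)·b = -0.48
Eliminate b (×(-65) and ×25, subtract): 1000·a = 4.200 → a = ∂h/∂x = +0.004200
Back-substitute: b = ∂h/∂y = +0.004800.
Flow direction (−∇h) has components (-0.004200 E, -0.004800 N).
Azimuth = atan2(E, N) = atan2(-0.004200, -0.004800) = 221.2° ≈ 221°.

221°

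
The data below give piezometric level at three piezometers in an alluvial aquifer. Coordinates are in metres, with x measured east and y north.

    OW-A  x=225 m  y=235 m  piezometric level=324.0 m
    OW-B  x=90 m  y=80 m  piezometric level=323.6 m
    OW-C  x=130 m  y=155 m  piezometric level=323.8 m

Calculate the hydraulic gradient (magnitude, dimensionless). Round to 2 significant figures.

0.0028

Taking OW-A as reference: OW-B−OW-A = (-135, -155, -0.4); OW-C−OW-A = (-95, -80, -0.2).
Solve a·Δx + b·Δy = Δh: det = (-135)·(-80) − (-95)·(-155) = -3925.
∂h/∂x = [(-0.4)·(-80) − (-0.2)·(-155)] / -3925 = -0.0002548
∂h/∂y = [(-135)·(-0.2) − (-95)·(-0.4)] / -3925 = +0.002803
|∇h| = √(-0.0002548² + 0.002803²) = 0.002815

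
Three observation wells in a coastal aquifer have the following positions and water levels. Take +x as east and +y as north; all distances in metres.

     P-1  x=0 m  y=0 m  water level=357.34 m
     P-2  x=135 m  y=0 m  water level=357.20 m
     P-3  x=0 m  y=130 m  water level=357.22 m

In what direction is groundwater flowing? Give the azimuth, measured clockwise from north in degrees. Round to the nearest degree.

048°

∂h/∂x = (357.20 − 357.34) / (135 − 0) = -0.001037
∂h/∂y = (357.22 − 357.34) / (130 − 0) = -0.0009231
Flow direction (−∇h) has components (+0.001037 E, +0.0009231 N).
Azimuth = atan2(E, N) = atan2(+0.001037, +0.0009231) = 48.3° ≈ 048°.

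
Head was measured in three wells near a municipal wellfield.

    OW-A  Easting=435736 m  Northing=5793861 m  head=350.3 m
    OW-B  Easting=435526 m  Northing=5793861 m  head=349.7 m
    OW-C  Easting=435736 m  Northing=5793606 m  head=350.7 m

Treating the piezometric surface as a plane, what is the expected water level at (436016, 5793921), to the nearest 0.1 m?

∂h/∂x = (349.7 − 350.3) / (435526 − 435736) = +0.002857
∂h/∂y = (350.7 − 350.3) / (5793606 − 5793861) = -0.001569
h(436016, 5793921) = 350.3 + (+0.002857)·(280) + (-0.001569)·(60) = 350.3 +0.800 -0.094 = 351.006 m.

351.0 m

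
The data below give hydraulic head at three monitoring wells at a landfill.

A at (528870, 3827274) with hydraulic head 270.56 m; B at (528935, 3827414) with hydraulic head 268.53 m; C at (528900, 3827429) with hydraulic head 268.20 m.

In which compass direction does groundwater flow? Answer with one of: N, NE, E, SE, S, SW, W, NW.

With h = a·x + b·y + c and A as origin, the differences give:
  65·a + 140·b = -2.03
  30·a + 155·b = -2.36
Eliminate b (×155 and ×140, subtract): 5875·a = 15.750 → a = ∂h/∂x = +0.002681
Back-substitute: b = ∂h/∂y = -0.01574.
Flow = −∇h = (-0.002681 east, +0.01574 north), which points north.

N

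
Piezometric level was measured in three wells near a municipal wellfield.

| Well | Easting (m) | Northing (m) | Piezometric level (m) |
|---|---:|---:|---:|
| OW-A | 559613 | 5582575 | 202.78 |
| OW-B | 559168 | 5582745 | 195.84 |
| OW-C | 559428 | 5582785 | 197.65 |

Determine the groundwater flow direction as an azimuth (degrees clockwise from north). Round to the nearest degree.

Taking OW-A as reference: OW-B−OW-A = (-445, 170, -6.94); OW-C−OW-A = (-185, 210, -5.13).
Solve a·Δx + b·Δy = Δh: det = (-445)·210 − (-185)·170 = -62000.
∂h/∂x = [(-6.94)·210 − (-5.13)·170] / -62000 = +0.009440
∂h/∂y = [(-445)·(-5.13) − (-185)·(-6.94)] / -62000 = -0.01611
Flow direction (−∇h) has components (-0.009440 E, +0.01611 N).
Azimuth = atan2(E, N) = atan2(-0.009440, +0.01611) = 329.6° ≈ 330°.

330°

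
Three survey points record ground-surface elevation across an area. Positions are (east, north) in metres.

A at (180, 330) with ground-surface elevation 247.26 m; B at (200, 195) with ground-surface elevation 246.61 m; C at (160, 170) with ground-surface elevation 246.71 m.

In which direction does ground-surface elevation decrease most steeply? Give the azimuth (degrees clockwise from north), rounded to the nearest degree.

129°

With z = a·x + b·y + c and A as origin, the differences give:
  20·a + (-135)·b = -0.65
  (-20)·a + (-160)·b = -0.55
Eliminate b (×(-160) and ×(-135), subtract): -5900·a = 29.750 → a = ∂z/∂x = -0.005042
Back-substitute: b = ∂z/∂y = +0.004068.
Steepest decrease is along −∇f: components (+0.005042 E, -0.004068 N).
Azimuth = atan2(+0.005042, -0.004068) = 128.9° ≈ 129°.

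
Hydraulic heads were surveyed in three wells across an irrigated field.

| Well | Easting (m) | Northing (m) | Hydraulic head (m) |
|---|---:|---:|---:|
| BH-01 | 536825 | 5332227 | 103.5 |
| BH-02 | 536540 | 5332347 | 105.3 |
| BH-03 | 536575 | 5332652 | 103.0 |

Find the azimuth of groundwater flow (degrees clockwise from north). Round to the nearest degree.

054°

Taking BH-01 as reference: BH-02−BH-01 = (-285, 120, +1.8); BH-03−BH-01 = (-250, 425, -0.5).
Determinant of the coordinate differences = (-285)·425 − (-250)·120 = -91125.
∂h/∂x = [(+1.8)·425 − (-0.5)·120] / -91125 = -0.009053
∂h/∂y = [(-285)·(-0.5) − (-250)·(+1.8)] / -91125 = -0.006502
Flow direction (−∇h) has components (+0.009053 E, +0.006502 N).
Azimuth = atan2(E, N) = atan2(+0.009053, +0.006502) = 54.3° ≈ 054°.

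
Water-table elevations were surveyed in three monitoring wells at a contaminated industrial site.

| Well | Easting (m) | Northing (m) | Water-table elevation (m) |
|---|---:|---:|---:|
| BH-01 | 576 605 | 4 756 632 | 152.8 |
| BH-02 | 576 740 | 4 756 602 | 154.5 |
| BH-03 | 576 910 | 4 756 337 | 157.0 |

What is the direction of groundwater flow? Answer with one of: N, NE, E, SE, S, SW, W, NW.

Three-point gradient (reference BH-01): Δ to BH-02 = (135, -30, +1.7), Δ to BH-03 = (305, -295, +4.2).
∂h/∂x = +0.01224, ∂h/∂y = -0.001581 (det = -30675).
Flow = −∇h = (-0.01224 east, +0.001581 north), which points west.

W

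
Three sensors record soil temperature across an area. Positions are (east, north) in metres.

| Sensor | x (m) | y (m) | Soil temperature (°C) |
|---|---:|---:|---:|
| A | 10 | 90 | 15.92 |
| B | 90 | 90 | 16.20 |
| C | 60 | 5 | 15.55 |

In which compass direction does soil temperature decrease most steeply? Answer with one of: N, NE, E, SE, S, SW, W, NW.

With T = a·x + b·y + c and A as origin, the differences give:
  80·a + 0·b = +0.28
  50·a + (-85)·b = -0.37
Eliminate b (×(-85) and ×0, subtract): -6800·a = -23.800 → a = ∂T/∂x = +0.003500
Back-substitute: b = ∂T/∂y = +0.006412.
Steepest decrease is along −∇f = (-0.003500 E, -0.006412 N) → southwest.

SW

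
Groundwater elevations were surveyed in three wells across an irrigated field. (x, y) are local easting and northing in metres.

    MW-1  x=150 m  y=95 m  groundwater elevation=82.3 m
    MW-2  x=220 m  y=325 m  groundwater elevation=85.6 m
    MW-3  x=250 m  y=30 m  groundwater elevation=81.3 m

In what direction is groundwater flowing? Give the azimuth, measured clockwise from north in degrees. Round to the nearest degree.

178°

With h = a·x + b·y + c and MW-1 as origin, the differences give:
  70·a + 230·b = +3.3
  100·a + (-65)·b = -1.0
Eliminate b (×(-65) and ×230, subtract): -27550·a = 15.50 → a = ∂h/∂x = -0.0005626
Back-substitute: b = ∂h/∂y = +0.01452.
Flow direction (−∇h) has components (+0.0005626 E, -0.01452 N).
Azimuth = atan2(E, N) = atan2(+0.0005626, -0.01452) = 177.8° ≈ 178°.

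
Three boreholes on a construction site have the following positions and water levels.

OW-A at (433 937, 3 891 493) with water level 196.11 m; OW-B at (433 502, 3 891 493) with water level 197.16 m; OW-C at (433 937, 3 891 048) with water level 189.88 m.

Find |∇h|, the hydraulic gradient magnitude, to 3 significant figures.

0.0142

∂h/∂x = (197.16 − 196.11) / (433502 − 433937) = -0.002414
∂h/∂y = (189.88 − 196.11) / (3891048 − 3891493) = +0.01400
|∇h| = √(-0.002414² + 0.01400²) = 0.01421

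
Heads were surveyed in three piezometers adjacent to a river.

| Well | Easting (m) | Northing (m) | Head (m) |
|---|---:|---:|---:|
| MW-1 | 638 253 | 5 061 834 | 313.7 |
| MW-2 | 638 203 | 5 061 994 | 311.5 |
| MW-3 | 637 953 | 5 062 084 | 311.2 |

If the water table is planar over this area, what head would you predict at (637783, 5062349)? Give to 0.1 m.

307.9 m

Three-point gradient (reference MW-1): Δ to MW-2 = (-50, 160, -2.2), Δ to MW-3 = (-300, 250, -2.5).
∂h/∂x = -0.004225, ∂h/∂y = -0.01507 (det = 35500).
h(637783, 5062349) = 313.7 + (-0.004225)·(-470) + (-0.01507)·(515) = 313.7 +1.986 -7.761 = 307.925 m.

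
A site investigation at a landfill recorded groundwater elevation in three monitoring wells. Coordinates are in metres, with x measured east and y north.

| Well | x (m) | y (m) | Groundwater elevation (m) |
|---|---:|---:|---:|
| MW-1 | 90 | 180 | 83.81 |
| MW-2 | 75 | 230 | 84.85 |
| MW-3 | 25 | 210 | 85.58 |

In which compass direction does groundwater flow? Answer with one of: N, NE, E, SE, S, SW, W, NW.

SE

Differences from MW-1: to MW-2 (Δx, Δy, Δh) = (-15, 50, +1.04); to MW-3 = (-65, 30, +1.77).
Solve a·Δx + b·Δy = Δh: det = (-15)·30 − (-65)·50 = 2800.
∂h/∂x = [(+1.04)·30 − (+1.77)·50] / 2800 = -0.02046
∂h/∂y = [(-15)·(+1.77) − (-65)·(+1.04)] / 2800 = +0.01466
Flow = −∇h = (+0.02046 east, -0.01466 north), which points southeast.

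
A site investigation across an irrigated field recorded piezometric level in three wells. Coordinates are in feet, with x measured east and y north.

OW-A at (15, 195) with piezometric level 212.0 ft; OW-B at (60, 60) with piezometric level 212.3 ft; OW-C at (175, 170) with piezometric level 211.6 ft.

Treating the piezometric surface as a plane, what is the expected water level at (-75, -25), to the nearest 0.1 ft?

Three-point gradient (reference OW-A): Δ to OW-B = (45, -135, +0.3), Δ to OW-C = (160, -25, -0.4).
∂h/∂x = -0.003004, ∂h/∂y = -0.003223 (det = 20475).
h(-75, -25) = 212.0 + (-0.003004)·(-90) + (-0.003223)·(-220) = 212.0 +0.270 +0.709 = 212.979 ft.

213.0 ft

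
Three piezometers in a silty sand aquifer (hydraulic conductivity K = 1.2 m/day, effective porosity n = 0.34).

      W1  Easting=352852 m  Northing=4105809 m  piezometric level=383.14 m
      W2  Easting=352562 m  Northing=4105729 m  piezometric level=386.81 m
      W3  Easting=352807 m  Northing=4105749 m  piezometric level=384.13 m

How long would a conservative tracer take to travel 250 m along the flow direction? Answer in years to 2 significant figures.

14 years

Differences from W1: to W2 (Δx, Δy, Δh) = (-290, -80, +3.67); to W3 = (-45, -60, +0.99).
Solve a·Δx + b·Δy = Δh: det = (-290)·(-60) − (-45)·(-80) = 13800.
∂h/∂x = [(+3.67)·(-60) − (+0.99)·(-80)] / 13800 = -0.01022
∂h/∂y = [(-290)·(+0.99) − (-45)·(+3.67)] / 13800 = -0.008837
|∇h| = √(-0.01022² + -0.008837²) = 0.01351
Seepage velocity v = K·i/n = 1.2 × 0.01351 / 0.34 = 0.04768 m/day.
t = 250 / 0.04768 = 5243 days = 14.4 years.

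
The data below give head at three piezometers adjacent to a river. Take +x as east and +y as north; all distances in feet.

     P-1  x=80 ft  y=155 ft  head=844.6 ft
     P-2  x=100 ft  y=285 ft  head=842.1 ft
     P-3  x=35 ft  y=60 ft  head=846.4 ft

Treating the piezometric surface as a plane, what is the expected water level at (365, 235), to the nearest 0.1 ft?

843.3 ft

Taking P-1 as reference: P-2−P-1 = (20, 130, -2.5); P-3−P-1 = (-45, -95, +1.8).
Determinant of the coordinate differences = 20·(-95) − (-45)·130 = 3950.
∂h/∂x = [(-2.5)·(-95) − (+1.8)·130] / 3950 = +0.0008861
∂h/∂y = [20·(+1.8) − (-45)·(-2.5)] / 3950 = -0.01937
h(365, 235) = 844.6 + (+0.0008861)·(285) + (-0.01937)·(80) = 844.6 +0.253 -1.549 = 843.303 ft.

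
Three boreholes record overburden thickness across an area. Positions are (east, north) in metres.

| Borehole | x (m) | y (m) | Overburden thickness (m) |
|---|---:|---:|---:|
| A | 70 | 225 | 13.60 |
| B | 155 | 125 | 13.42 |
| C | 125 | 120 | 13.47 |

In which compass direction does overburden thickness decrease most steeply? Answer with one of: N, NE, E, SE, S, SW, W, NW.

E

Differences from A: to B (Δx, Δy, Δh) = (85, -100, -0.18); to C = (55, -105, -0.13).
Determinant of the coordinate differences = 85·(-105) − 55·(-100) = -3425.
∂d/∂x = [(-0.18)·(-105) − (-0.13)·(-100)] / -3425 = -0.001723
∂d/∂y = [85·(-0.13) − 55·(-0.18)] / -3425 = +0.0003358
Steepest decrease is along −∇f = (+0.001723 E, -0.0003358 N) → east.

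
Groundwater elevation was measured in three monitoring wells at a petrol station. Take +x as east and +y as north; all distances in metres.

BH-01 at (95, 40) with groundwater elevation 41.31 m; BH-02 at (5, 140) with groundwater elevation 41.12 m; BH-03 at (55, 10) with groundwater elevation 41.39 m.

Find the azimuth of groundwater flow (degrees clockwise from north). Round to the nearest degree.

Differences from BH-01: to BH-02 (Δx, Δy, Δh) = (-90, 100, -0.19); to BH-03 = (-40, -30, +0.08).
Solve a·Δx + b·Δy = Δh: det = (-90)·(-30) − (-40)·100 = 6700.
∂h/∂x = [(-0.19)·(-30) − (+0.08)·100] / 6700 = -0.0003433
∂h/∂y = [(-90)·(+0.08) − (-40)·(-0.19)] / 6700 = -0.002209
Flow direction (−∇h) has components (+0.0003433 E, +0.002209 N).
Azimuth = atan2(E, N) = atan2(+0.0003433, +0.002209) = 8.8° ≈ 009°.

009°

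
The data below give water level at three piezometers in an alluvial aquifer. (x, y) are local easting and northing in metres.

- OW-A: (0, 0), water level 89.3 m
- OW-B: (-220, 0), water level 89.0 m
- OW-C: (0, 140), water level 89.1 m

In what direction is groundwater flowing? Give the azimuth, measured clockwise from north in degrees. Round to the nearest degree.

∂h/∂x = (89.0 − 89.3) / (-220 − 0) = +0.001364
∂h/∂y = (89.1 − 89.3) / (140 − 0) = -0.001429
Flow direction (−∇h) has components (-0.001364 E, +0.001429 N).
Azimuth = atan2(E, N) = atan2(-0.001364, +0.001429) = 316.3° ≈ 316°.

316°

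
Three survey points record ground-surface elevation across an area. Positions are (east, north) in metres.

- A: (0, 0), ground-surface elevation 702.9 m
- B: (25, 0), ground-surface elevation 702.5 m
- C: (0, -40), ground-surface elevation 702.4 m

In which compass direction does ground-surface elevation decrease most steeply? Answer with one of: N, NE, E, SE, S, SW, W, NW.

SE

∂z/∂x = (702.5 − 702.9) / (25 − 0) = -0.01600
∂z/∂y = (702.4 − 702.9) / (-40 − 0) = +0.01250
Steepest decrease is along −∇f = (+0.01600 E, -0.01250 N) → southeast.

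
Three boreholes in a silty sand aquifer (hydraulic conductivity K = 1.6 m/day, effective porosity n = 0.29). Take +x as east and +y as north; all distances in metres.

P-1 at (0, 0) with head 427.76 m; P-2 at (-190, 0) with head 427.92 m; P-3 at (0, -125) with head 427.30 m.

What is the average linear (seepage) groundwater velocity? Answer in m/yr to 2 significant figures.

7.6 m/yr

∂h/∂x = (427.92 − 427.76) / (-190 − 0) = -0.0008421
∂h/∂y = (427.30 − 427.76) / (-125 − 0) = +0.003680
|∇h| = √(-0.0008421² + 0.003680²) = 0.003775
Seepage velocity v = K·i/n = 1.6 × 0.003775 / 0.29 = 0.02083 m/day = 7.608 m/yr.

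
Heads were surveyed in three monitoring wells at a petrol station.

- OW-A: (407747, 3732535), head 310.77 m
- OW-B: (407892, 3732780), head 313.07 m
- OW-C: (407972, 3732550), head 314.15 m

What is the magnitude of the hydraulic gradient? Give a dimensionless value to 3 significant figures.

0.0150

With h = a·x + b·y + c and OW-A as origin, the differences give:
  145·a + 245·b = +2.30
  225·a + 15·b = +3.38
Eliminate b (×15 and ×245, subtract): -52950·a = -793.600 → a = ∂h/∂x = +0.01499
Back-substitute: b = ∂h/∂y = +0.0005175.
|∇h| = √(0.01499² + 0.0005175²) = 0.015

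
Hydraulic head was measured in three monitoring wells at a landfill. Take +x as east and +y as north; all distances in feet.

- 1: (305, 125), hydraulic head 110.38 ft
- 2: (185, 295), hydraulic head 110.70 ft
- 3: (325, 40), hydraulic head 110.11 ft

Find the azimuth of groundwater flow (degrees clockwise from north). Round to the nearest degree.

216°

Taking 1 as reference: 2−1 = (-120, 170, +0.32); 3−1 = (20, -85, -0.27).
Solve a·Δx + b·Δy = Δh: det = (-120)·(-85) − 20·170 = 6800.
∂h/∂x = [(+0.32)·(-85) − (-0.27)·170] / 6800 = +0.002750
∂h/∂y = [(-120)·(-0.27) − 20·(+0.32)] / 6800 = +0.003824
Flow direction (−∇h) has components (-0.002750 E, -0.003824 N).
Azimuth = atan2(E, N) = atan2(-0.002750, -0.003824) = 215.7° ≈ 216°.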